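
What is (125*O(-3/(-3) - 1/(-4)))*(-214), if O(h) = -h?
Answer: 66875/2 ≈ 33438.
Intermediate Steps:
(125*O(-3/(-3) - 1/(-4)))*(-214) = (125*(-(-3/(-3) - 1/(-4))))*(-214) = (125*(-(-3*(-⅓) - 1*(-¼))))*(-214) = (125*(-(1 + ¼)))*(-214) = (125*(-1*5/4))*(-214) = (125*(-5/4))*(-214) = -625/4*(-214) = 66875/2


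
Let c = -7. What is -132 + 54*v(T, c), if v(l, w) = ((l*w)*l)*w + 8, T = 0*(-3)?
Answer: 300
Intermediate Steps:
T = 0
v(l, w) = 8 + l²*w² (v(l, w) = (w*l²)*w + 8 = l²*w² + 8 = 8 + l²*w²)
-132 + 54*v(T, c) = -132 + 54*(8 + 0²*(-7)²) = -132 + 54*(8 + 0*49) = -132 + 54*(8 + 0) = -132 + 54*8 = -132 + 432 = 300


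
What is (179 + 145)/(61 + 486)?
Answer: 324/547 ≈ 0.59232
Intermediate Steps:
(179 + 145)/(61 + 486) = 324/547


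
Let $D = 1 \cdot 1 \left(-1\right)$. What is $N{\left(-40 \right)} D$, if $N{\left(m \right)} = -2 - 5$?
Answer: $7$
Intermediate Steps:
$N{\left(m \right)} = -7$ ($N{\left(m \right)} = -2 - 5 = -7$)
$D = -1$ ($D = 1 \left(-1\right) = -1$)
$N{\left(-40 \right)} D = \left(-7\right) \left(-1\right) = 7$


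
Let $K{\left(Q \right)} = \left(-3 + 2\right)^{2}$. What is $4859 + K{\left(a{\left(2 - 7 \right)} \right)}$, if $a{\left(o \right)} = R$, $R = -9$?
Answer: $4860$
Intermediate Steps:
$a{\left(o \right)} = -9$
$K{\left(Q \right)} = 1$ ($K{\left(Q \right)} = \left(-1\right)^{2} = 1$)
$4859 + K{\left(a{\left(2 - 7 \right)} \right)} = 4859 + 1 = 4860$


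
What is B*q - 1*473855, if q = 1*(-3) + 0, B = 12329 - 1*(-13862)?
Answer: -552428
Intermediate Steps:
B = 26191 (B = 12329 + 13862 = 26191)
q = -3 (q = -3 + 0 = -3)
B*q - 1*473855 = 26191*(-3) - 1*473855 = -78573 - 473855 = -552428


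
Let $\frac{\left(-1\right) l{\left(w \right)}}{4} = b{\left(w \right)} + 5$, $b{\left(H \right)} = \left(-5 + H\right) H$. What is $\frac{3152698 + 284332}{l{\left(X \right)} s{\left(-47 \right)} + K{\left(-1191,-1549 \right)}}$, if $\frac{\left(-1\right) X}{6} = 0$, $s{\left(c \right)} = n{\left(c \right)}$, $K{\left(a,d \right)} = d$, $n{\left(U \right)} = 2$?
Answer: $- \frac{3437030}{1589} \approx -2163.0$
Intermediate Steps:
$b{\left(H \right)} = H \left(-5 + H\right)$
$s{\left(c \right)} = 2$
$X = 0$ ($X = \left(-6\right) 0 = 0$)
$l{\left(w \right)} = -20 - 4 w \left(-5 + w\right)$ ($l{\left(w \right)} = - 4 \left(w \left(-5 + w\right) + 5\right) = - 4 \left(5 + w \left(-5 + w\right)\right) = -20 - 4 w \left(-5 + w\right)$)
$\frac{3152698 + 284332}{l{\left(X \right)} s{\left(-47 \right)} + K{\left(-1191,-1549 \right)}} = \frac{3152698 + 284332}{\left(-20 - 0 \left(-5 + 0\right)\right) 2 - 1549} = \frac{3437030}{\left(-20 - 0 \left(-5\right)\right) 2 - 1549} = \frac{3437030}{\left(-20 + 0\right) 2 - 1549} = \frac{3437030}{\left(-20\right) 2 - 1549} = \frac{3437030}{-40 - 1549} = \frac{3437030}{-1589} = 3437030 \left(- \frac{1}{1589}\right) = - \frac{3437030}{1589}$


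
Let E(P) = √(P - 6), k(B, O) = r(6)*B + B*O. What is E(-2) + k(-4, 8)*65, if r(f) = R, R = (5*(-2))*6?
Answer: 13520 + 2*I*√2 ≈ 13520.0 + 2.8284*I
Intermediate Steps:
R = -60 (R = -10*6 = -60)
r(f) = -60
k(B, O) = -60*B + B*O
E(P) = √(-6 + P)
E(-2) + k(-4, 8)*65 = √(-6 - 2) - 4*(-60 + 8)*65 = √(-8) - 4*(-52)*65 = 2*I*√2 + 208*65 = 2*I*√2 + 13520 = 13520 + 2*I*√2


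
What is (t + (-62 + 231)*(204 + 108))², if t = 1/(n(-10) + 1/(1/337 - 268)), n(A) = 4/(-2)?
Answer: 91048574326410150921/32749055089 ≈ 2.7802e+9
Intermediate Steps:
n(A) = -2 (n(A) = 4*(-½) = -2)
t = -90315/180967 (t = 1/(-2 + 1/(1/337 - 268)) = 1/(-2 + 1/(-90315/337)) = 1/(-2 - 337/90315) = 1/(-180967/90315) = -90315/180967 ≈ -0.49907)
(t + (-62 + 231)*(204 + 108))² = (-90315/180967 + (-62 + 231)*(204 + 108))² = (-90315/180967 + 169*312)² = (-90315/180967 + 52728)² = (9541937661/180967)² = 91048574326410150921/32749055089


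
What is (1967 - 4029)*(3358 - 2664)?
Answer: -1431028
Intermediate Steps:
(1967 - 4029)*(3358 - 2664) = -2062*694 = -1431028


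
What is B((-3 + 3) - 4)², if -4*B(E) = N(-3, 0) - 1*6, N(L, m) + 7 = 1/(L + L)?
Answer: 6241/576 ≈ 10.835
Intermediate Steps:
N(L, m) = -7 + 1/(2*L) (N(L, m) = -7 + 1/(L + L) = -7 + 1/(2*L))
B(E) = 79/24 (B(E) = -((-7 + (½)/(-3)) - 1*6)/4 = -((-7 + (½)*(-⅓)) - 6)/4 = -((-7 - ⅙) - 6)/4 = -(-43/6 - 6)/4 = -¼*(-79/6) = 79/24)
B((-3 + 3) - 4)² = (79/24)² = 6241/576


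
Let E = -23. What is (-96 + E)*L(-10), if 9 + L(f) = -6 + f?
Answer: 2975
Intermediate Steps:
L(f) = -15 + f (L(f) = -9 + (-6 + f) = -15 + f)
(-96 + E)*L(-10) = (-96 - 23)*(-15 - 10) = -119*(-25) = 2975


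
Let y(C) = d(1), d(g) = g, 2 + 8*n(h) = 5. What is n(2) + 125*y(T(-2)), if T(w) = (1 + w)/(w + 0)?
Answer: 1003/8 ≈ 125.38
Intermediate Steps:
T(w) = (1 + w)/w
n(h) = 3/8 (n(h) = -¼ + (⅛)*5 = -¼ + 5/8 = 3/8)
y(C) = 1
n(2) + 125*y(T(-2)) = 3/8 + 125*1 = 3/8 + 125 = 1003/8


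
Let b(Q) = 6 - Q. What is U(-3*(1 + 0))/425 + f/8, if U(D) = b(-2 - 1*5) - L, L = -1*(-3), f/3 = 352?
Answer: 11222/85 ≈ 132.02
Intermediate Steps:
f = 1056 (f = 3*352 = 1056)
L = 3
U(D) = 10 (U(D) = (6 - (-2 - 1*5)) - 1*3 = (6 - (-2 - 5)) - 3 = (6 - 1*(-7)) - 3 = (6 + 7) - 3 = 13 - 3 = 10)
U(-3*(1 + 0))/425 + f/8 = 10/425 + 1056/8 = 10*(1/425) + 1056*(1/8) = 2/85 + 132 = 11222/85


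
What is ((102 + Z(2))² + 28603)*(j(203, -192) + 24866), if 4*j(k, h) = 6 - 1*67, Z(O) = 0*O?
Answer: 3877412821/4 ≈ 9.6935e+8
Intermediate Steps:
Z(O) = 0
j(k, h) = -61/4 (j(k, h) = (6 - 1*67)/4 = (6 - 67)/4 = (¼)*(-61) = -61/4)
((102 + Z(2))² + 28603)*(j(203, -192) + 24866) = ((102 + 0)² + 28603)*(-61/4 + 24866) = (102² + 28603)*(99403/4) = (10404 + 28603)*(99403/4) = 39007*(99403/4) = 3877412821/4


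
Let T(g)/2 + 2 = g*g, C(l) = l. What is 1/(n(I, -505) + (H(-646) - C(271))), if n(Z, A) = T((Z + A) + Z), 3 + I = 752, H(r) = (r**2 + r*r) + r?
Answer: 1/2805809 ≈ 3.5640e-7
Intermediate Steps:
H(r) = r + 2*r**2 (H(r) = (r**2 + r**2) + r = 2*r**2 + r = r + 2*r**2)
T(g) = -4 + 2*g**2 (T(g) = -4 + 2*(g*g) = -4 + 2*g**2)
I = 749 (I = -3 + 752 = 749)
n(Z, A) = -4 + 2*(A + 2*Z)**2 (n(Z, A) = -4 + 2*((Z + A) + Z)**2 = -4 + 2*((A + Z) + Z)**2 = -4 + 2*(A + 2*Z)**2)
1/(n(I, -505) + (H(-646) - C(271))) = 1/((-4 + 2*(-505 + 2*749)**2) + (-646*(1 + 2*(-646)) - 1*271)) = 1/((-4 + 2*(-505 + 1498)**2) + (-646*(1 - 1292) - 271)) = 1/((-4 + 2*993**2) + (-646*(-1291) - 271)) = 1/((-4 + 2*986049) + (833986 - 271)) = 1/((-4 + 1972098) + 833715) = 1/(1972094 + 833715) = 1/2805809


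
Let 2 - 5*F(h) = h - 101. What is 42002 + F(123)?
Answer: 41998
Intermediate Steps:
F(h) = 103/5 - h/5 (F(h) = 2/5 - (h - 101)/5 = 2/5 - (-101 + h)/5 = 2/5 + (101/5 - h/5) = 103/5 - h/5)
42002 + F(123) = 42002 + (103/5 - 1/5*123) = 42002 + (103/5 - 123/5) = 42002 - 4 = 41998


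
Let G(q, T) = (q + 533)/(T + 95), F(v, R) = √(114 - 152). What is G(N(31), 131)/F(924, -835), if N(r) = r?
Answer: -141*I*√38/2147 ≈ -0.40484*I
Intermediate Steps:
F(v, R) = I*√38 (F(v, R) = √(-38) = I*√38)
G(q, T) = (533 + q)/(95 + T)
G(N(31), 131)/F(924, -835) = ((533 + 31)/(95 + 131))/((I*√38)) = (564/226)*(-I*√38/38) = ((1/226)*564)*(-I*√38/38) = 282*(-I*√38/38)/113 = -141*I*√38/2147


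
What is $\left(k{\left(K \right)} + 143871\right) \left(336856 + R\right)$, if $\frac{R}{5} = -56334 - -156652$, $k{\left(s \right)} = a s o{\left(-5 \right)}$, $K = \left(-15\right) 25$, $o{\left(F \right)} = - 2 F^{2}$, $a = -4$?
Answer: $57744614466$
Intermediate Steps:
$K = -375$
$k{\left(s \right)} = 200 s$ ($k{\left(s \right)} = - 4 s \left(- 2 \left(-5\right)^{2}\right) = - 4 s \left(\left(-2\right) 25\right) = - 4 s \left(-50\right) = 200 s$)
$R = 501590$ ($R = 5 \left(-56334 - -156652\right) = 5 \left(-56334 + 156652\right) = 5 \cdot 100318 = 501590$)
$\left(k{\left(K \right)} + 143871\right) \left(336856 + R\right) = \left(200 \left(-375\right) + 143871\right) \left(336856 + 501590\right) = \left(-75000 + 143871\right) 838446 = 68871 \cdot 838446 = 57744614466$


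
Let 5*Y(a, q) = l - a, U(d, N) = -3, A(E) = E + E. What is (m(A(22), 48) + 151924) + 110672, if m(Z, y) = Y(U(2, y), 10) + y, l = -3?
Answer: 262644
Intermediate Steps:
A(E) = 2*E
Y(a, q) = -3/5 - a/5 (Y(a, q) = (-3 - a)/5 = -3/5 - a/5)
m(Z, y) = y (m(Z, y) = (-3/5 - 1/5*(-3)) + y = (-3/5 + 3/5) + y = 0 + y = y)
(m(A(22), 48) + 151924) + 110672 = (48 + 151924) + 110672 = 151972 + 110672 = 262644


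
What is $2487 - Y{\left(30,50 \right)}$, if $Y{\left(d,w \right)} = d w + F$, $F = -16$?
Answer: $1003$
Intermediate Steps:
$Y{\left(d,w \right)} = -16 + d w$ ($Y{\left(d,w \right)} = d w - 16 = -16 + d w$)
$2487 - Y{\left(30,50 \right)} = 2487 - \left(-16 + 30 \cdot 50\right) = 2487 - \left(-16 + 1500\right) = 2487 - 1484 = 1003$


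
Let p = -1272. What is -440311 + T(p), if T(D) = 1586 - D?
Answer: -437453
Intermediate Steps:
-440311 + T(p) = -440311 + (1586 - 1*(-1272)) = -440311 + (1586 + 1272) = -440311 + 2858 = -437453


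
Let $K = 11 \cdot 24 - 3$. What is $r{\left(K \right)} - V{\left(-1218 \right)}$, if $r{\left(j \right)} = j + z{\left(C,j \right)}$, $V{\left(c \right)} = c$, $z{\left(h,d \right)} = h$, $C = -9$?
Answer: $1470$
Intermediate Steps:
$K = 261$ ($K = 264 - 3 = 261$)
$r{\left(j \right)} = -9 + j$ ($r{\left(j \right)} = j - 9 = -9 + j$)
$r{\left(K \right)} - V{\left(-1218 \right)} = \left(-9 + 261\right) - -1218 = 252 + 1218 = 1470$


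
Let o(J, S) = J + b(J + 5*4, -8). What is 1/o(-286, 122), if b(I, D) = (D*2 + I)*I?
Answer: 1/74726 ≈ 1.3382e-5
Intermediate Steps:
b(I, D) = I*(I + 2*D) (b(I, D) = (2*D + I)*I = (I + 2*D)*I = I*(I + 2*D))
o(J, S) = J + (4 + J)*(20 + J) (o(J, S) = J + (J + 5*4)*((J + 5*4) + 2*(-8)) = J + (J + 20)*((J + 20) - 16) = J + (20 + J)*((20 + J) - 16) = J + (20 + J)*(4 + J) = J + (4 + J)*(20 + J))
1/o(-286, 122) = 1/(-286 + (4 - 286)*(20 - 286)) = 1/(-286 - 282*(-266)) = 1/(-286 + 75012) = 1/74726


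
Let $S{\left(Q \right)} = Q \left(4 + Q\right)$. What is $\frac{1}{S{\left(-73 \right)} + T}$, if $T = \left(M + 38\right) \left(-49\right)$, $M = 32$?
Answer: $\frac{1}{1607} \approx 0.00062228$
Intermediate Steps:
$T = -3430$ ($T = \left(32 + 38\right) \left(-49\right) = 70 \left(-49\right) = -3430$)
$\frac{1}{S{\left(-73 \right)} + T} = \frac{1}{- 73 \left(4 - 73\right) - 3430} = \frac{1}{\left(-73\right) \left(-69\right) - 3430} = \frac{1}{5037 - 3430} = \frac{1}{1607}$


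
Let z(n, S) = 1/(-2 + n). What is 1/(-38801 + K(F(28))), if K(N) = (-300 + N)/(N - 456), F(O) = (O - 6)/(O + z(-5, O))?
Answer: -44383/1722075610 ≈ -2.5773e-5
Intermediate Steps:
F(O) = (-6 + O)/(-⅐ + O) (F(O) = (O - 6)/(O + 1/(-2 - 5)) = (-6 + O)/(O + 1/(-7)) = (-6 + O)/(O - ⅐) = (-6 + O)/(-⅐ + O))
K(N) = (-300 + N)/(-456 + N)
1/(-38801 + K(F(28))) = 1/(-38801 + (-300 + 7*(-6 + 28)/(-1 + 7*28))/(-456 + 7*(-6 + 28)/(-1 + 7*28))) = 1/(-38801 + (-300 + 7*22/(-1 + 196))/(-456 + 7*22/(-1 + 196))) = 1/(-38801 + (-300 + 7*22/195)/(-456 + 7*22/195)) = 1/(-38801 + (-300 + 7*(1/195)*22)/(-456 + 7*(1/195)*22)) = 1/(-38801 + (-300 + 154/195)/(-456 + 154/195)) = 1/(-38801 - 58346/195/(-88766/195)) = 1/(-38801 - 195/88766*(-58346/195)) = 1/(-38801 + 29173/44383) = 1/(-1722075610/44383) = -44383/1722075610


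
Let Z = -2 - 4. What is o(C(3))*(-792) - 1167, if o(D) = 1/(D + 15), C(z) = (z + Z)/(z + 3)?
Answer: -35427/29 ≈ -1221.6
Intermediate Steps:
Z = -6
C(z) = (-6 + z)/(3 + z) (C(z) = (z - 6)/(z + 3) = (-6 + z)/(3 + z))
o(D) = 1/(15 + D)
o(C(3))*(-792) - 1167 = -792/(15 + (-6 + 3)/(3 + 3)) - 1167 = -792/(15 - 3/6) - 1167 = -792/(15 + (⅙)*(-3)) - 1167 = -792/(15 - ½) - 1167 = -792/(29/2) - 1167 = (2/29)*(-792) - 1167 = -1584/29 - 1167 = -35427/29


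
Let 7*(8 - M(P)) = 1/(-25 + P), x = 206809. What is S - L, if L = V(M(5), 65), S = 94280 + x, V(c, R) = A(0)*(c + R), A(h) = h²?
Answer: 301089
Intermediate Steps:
M(P) = 8 - 1/(7*(-25 + P))
V(c, R) = 0 (V(c, R) = 0²*(c + R) = 0*(R + c) = 0)
S = 301089 (S = 94280 + 206809 = 301089)
L = 0
S - L = 301089 - 1*0 = 301089 + 0 = 301089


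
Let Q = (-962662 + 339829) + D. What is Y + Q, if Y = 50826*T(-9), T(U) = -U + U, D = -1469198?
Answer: -2092031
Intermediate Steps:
Q = -2092031 (Q = (-962662 + 339829) - 1469198 = -622833 - 1469198 = -2092031)
T(U) = 0
Y = 0 (Y = 50826*0 = 0)
Y + Q = 0 - 2092031 = -2092031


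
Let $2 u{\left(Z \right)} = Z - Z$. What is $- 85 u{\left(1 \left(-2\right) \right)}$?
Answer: $0$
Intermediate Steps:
$u{\left(Z \right)} = 0$ ($u{\left(Z \right)} = \frac{Z - Z}{2} = \frac{1}{2} \cdot 0 = 0$)
$- 85 u{\left(1 \left(-2\right) \right)} = \left(-85\right) 0 = 0$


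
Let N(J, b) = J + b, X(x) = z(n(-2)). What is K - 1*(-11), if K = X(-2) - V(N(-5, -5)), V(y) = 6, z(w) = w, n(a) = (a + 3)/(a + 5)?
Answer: 16/3 ≈ 5.3333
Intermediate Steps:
n(a) = (3 + a)/(5 + a)
X(x) = ⅓ (X(x) = (3 - 2)/(5 - 2) = 1/3 = (⅓)*1 = ⅓)
K = -17/3 (K = ⅓ - 1*6 = ⅓ - 6 = -17/3 ≈ -5.6667)
K - 1*(-11) = -17/3 - 1*(-11) = -17/3 + 11 = 16/3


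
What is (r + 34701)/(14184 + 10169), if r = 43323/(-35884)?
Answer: 1245167361/873883052 ≈ 1.4249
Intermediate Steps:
r = -43323/35884 (r = 43323*(-1/35884) = -43323/35884 ≈ -1.2073)
(r + 34701)/(14184 + 10169) = (-43323/35884 + 34701)/(14184 + 10169) = (1245167361/35884)/24353 = (1245167361/35884)*(1/24353) = 1245167361/873883052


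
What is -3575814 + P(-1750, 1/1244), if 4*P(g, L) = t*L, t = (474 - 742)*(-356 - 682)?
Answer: -2224121535/622 ≈ -3.5758e+6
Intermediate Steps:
t = 278184 (t = -268*(-1038) = 278184)
P(g, L) = 69546*L (P(g, L) = (278184*L)/4 = 69546*L)
-3575814 + P(-1750, 1/1244) = -3575814 + 69546/1244 = -3575814 + 69546*(1/1244) = -3575814 + 34773/622 = -2224121535/622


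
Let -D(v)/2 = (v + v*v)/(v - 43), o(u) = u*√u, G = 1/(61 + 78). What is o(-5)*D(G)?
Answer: -175*I*√5/103833 ≈ -0.0037687*I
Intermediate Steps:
G = 1/139 ≈ 0.0071942
o(u) = u^(3/2)
D(v) = -2*(v + v²)/(-43 + v) (D(v) = -2*(v + v*v)/(v - 43) = -2*(v + v²)/(-43 + v))
o(-5)*D(G) = (-5)^(3/2)*(-2*1/139*(1 + 1/139)/(-43 + 1/139)) = (-5*I*√5)*(-2*1/139*140/139/(-5976/139)) = (-5*I*√5)*(-2*1/139*(-139/5976)*140/139) = -5*I*√5*(35/103833) = -175*I*√5/103833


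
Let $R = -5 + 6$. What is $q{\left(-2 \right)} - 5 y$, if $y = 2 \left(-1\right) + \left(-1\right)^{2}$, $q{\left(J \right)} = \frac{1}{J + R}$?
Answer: $4$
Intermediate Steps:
$R = 1$
$q{\left(J \right)} = \frac{1}{1 + J}$ ($q{\left(J \right)} = \frac{1}{J + 1} = \frac{1}{1 + J}$)
$y = -1$ ($y = -2 + 1 = -1$)
$q{\left(-2 \right)} - 5 y = \frac{1}{1 - 2} - -5 = \frac{1}{-1} + 5 = -1 + 5 = 4$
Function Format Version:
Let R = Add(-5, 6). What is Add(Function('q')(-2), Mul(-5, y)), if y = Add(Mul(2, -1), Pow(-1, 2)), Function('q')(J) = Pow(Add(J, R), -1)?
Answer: 4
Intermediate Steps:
R = 1
Function('q')(J) = Pow(Add(1, J), -1) (Function('q')(J) = Pow(Add(J, 1), -1) = Pow(Add(1, J), -1))
y = -1 (y = Add(-2, 1) = -1)
Add(Function('q')(-2), Mul(-5, y)) = Add(Pow(Add(1, -2), -1), Mul(-5, -1)) = Add(Pow(-1, -1), 5) = Add(-1, 5) = 4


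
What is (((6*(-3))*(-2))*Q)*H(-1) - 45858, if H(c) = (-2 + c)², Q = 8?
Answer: -43266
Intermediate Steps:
(((6*(-3))*(-2))*Q)*H(-1) - 45858 = (((6*(-3))*(-2))*8)*(-2 - 1)² - 45858 = (-18*(-2)*8)*(-3)² - 45858 = (36*8)*9 - 45858 = 288*9 - 45858 = 2592 - 45858 = -43266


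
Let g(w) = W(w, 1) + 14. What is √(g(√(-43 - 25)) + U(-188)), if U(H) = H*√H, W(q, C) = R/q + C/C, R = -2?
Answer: √(4335 - 108664*I*√47 + 17*I*√17)/17 ≈ 36.004 - 35.795*I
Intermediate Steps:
W(q, C) = 1 - 2/q (W(q, C) = -2/q + C/C = -2/q + 1 = 1 - 2/q)
g(w) = 14 + (-2 + w)/w (g(w) = (-2 + w)/w + 14 = 14 + (-2 + w)/w)
U(H) = H^(3/2)
√(g(√(-43 - 25)) + U(-188)) = √((15 - 2/√(-43 - 25)) + (-188)^(3/2)) = √((15 - 2*(-I*√17/34)) - 376*I*√47) = √((15 - (-1)*I*√17/17) - 376*I*√47) = √((15 + I*√17/17) - 376*I*√47) = √(15 - 376*I*√47 + I*√17/17)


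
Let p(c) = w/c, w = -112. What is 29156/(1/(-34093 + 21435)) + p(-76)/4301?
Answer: -30158940217884/81719 ≈ -3.6906e+8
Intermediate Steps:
p(c) = -112/c
29156/(1/(-34093 + 21435)) + p(-76)/4301 = 29156/(1/(-34093 + 21435)) - 112/(-76)/4301 = 29156/(1/(-12658)) - 112*(-1/76)*(1/4301) = 29156/(-1/12658) + (28/19)*(1/4301) = 29156*(-12658) + 28/81719 = -369056648 + 28/81719 = -30158940217884/81719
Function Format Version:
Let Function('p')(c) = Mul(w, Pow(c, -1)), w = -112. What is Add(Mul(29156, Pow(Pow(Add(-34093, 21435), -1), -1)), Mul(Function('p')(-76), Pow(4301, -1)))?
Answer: Rational(-30158940217884, 81719) ≈ -3.6906e+8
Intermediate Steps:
Function('p')(c) = Mul(-112, Pow(c, -1))
Add(Mul(29156, Pow(Pow(Add(-34093, 21435), -1), -1)), Mul(Function('p')(-76), Pow(4301, -1))) = Add(Mul(29156, Pow(Pow(Add(-34093, 21435), -1), -1)), Mul(Mul(-112, Pow(-76, -1)), Pow(4301, -1))) = Add(Mul(29156, Pow(Pow(-12658, -1), -1)), Mul(Mul(-112, Rational(-1, 76)), Rational(1, 4301))) = Add(Mul(29156, Pow(Rational(-1, 12658), -1)), Mul(Rational(28, 19), Rational(1, 4301))) = Add(Mul(29156, -12658), Rational(28, 81719)) = Add(-369056648, Rational(28, 81719)) = Rational(-30158940217884, 81719)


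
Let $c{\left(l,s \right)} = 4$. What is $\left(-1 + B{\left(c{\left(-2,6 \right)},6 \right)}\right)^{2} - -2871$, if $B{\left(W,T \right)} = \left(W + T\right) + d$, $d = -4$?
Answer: $2896$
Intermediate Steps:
$B{\left(W,T \right)} = -4 + T + W$ ($B{\left(W,T \right)} = \left(W + T\right) - 4 = \left(T + W\right) - 4 = -4 + T + W$)
$\left(-1 + B{\left(c{\left(-2,6 \right)},6 \right)}\right)^{2} - -2871 = \left(-1 + \left(-4 + 6 + 4\right)\right)^{2} - -2871 = \left(-1 + 6\right)^{2} + 2871 = 5^{2} + 2871 = 25 + 2871 = 2896$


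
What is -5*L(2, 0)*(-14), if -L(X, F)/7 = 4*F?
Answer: 0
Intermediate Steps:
L(X, F) = -28*F
-5*L(2, 0)*(-14) = -(-140)*0*(-14) = -5*0*(-14) = 0*(-14) = 0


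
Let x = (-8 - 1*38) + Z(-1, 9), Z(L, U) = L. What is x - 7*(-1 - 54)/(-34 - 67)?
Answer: -5132/101 ≈ -50.812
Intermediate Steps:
x = -47 (x = (-8 - 1*38) - 1 = (-8 - 38) - 1 = -46 - 1 = -47)
x - 7*(-1 - 54)/(-34 - 67) = -47 - 7*(-1 - 54)/(-34 - 67) = -47 - (-385)/(-101) = -47 - (-385)*(-1)/101 = -47 - 7*55/101 = -47 - 385/101 = -5132/101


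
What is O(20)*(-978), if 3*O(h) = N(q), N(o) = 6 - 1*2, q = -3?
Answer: -1304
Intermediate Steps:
N(o) = 4 (N(o) = 6 - 2 = 4)
O(h) = 4/3 (O(h) = (1/3)*4 = 4/3)
O(20)*(-978) = (4/3)*(-978) = -1304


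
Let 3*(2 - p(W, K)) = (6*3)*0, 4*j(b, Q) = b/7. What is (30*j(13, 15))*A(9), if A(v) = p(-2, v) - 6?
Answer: -390/7 ≈ -55.714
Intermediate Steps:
j(b, Q) = b/28 (j(b, Q) = (b/7)/4 = b/28)
p(W, K) = 2 (p(W, K) = 2 - 6*3*0/3 = 2 - 6*0 = 2 - 1/3*0 = 2 + 0 = 2)
A(v) = -4 (A(v) = 2 - 6 = -4)
(30*j(13, 15))*A(9) = (30*((1/28)*13))*(-4) = (30*(13/28))*(-4) = (195/14)*(-4) = -390/7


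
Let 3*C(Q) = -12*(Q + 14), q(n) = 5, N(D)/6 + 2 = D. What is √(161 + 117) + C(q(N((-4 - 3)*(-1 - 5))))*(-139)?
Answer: 10564 + √278 ≈ 10581.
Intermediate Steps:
N(D) = -12 + 6*D
C(Q) = -56 - 4*Q (C(Q) = (-12*(Q + 14))/3 = (-12*(14 + Q))/3 = (-168 - 12*Q)/3 = -56 - 4*Q)
√(161 + 117) + C(q(N((-4 - 3)*(-1 - 5))))*(-139) = √(161 + 117) + (-56 - 4*5)*(-139) = √278 + (-56 - 20)*(-139) = √278 - 76*(-139) = √278 + 10564 = 10564 + √278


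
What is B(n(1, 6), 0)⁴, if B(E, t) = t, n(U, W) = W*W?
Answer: 0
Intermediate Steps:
n(U, W) = W²
B(n(1, 6), 0)⁴ = 0⁴ = 0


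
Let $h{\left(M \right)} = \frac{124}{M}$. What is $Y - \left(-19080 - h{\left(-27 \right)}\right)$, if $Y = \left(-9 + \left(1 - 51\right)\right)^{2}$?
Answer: $\frac{609023}{27} \approx 22556.0$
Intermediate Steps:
$Y = 3481$ ($Y = \left(-9 + \left(1 - 51\right)\right)^{2} = \left(-9 - 50\right)^{2} = \left(-59\right)^{2} = 3481$)
$Y - \left(-19080 - h{\left(-27 \right)}\right) = 3481 - \left(-19080 - \frac{124}{-27}\right) = 3481 - \left(-19080 - 124 \left(- \frac{1}{27}\right)\right) = 3481 - \left(-19080 - - \frac{124}{27}\right) = 3481 - \left(-19080 + \frac{124}{27}\right) = 3481 - - \frac{515036}{27} = 3481 + \frac{515036}{27} = \frac{609023}{27}$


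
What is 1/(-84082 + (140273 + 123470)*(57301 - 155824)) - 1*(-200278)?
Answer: 5204190918516537/25984835671 ≈ 2.0028e+5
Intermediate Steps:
1/(-84082 + (140273 + 123470)*(57301 - 155824)) - 1*(-200278) = 1/(-84082 + 263743*(-98523)) + 200278 = 1/(-84082 - 25984751589) + 200278 = 1/(-25984835671) + 200278 = -1/25984835671 + 200278 = 5204190918516537/25984835671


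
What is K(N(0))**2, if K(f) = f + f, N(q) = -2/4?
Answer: 1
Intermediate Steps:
N(q) = -1/2 (N(q) = -2*1/4 = -1/2)
K(f) = 2*f
K(N(0))**2 = (2*(-1/2))**2 = (-1)**2 = 1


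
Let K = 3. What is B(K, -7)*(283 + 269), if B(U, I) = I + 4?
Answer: -1656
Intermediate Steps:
B(U, I) = 4 + I
B(K, -7)*(283 + 269) = (4 - 7)*(283 + 269) = -3*552 = -1656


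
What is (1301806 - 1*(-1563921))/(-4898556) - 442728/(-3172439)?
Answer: -6922616197385/15540370098084 ≈ -0.44546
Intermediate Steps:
(1301806 - 1*(-1563921))/(-4898556) - 442728/(-3172439) = (1301806 + 1563921)*(-1/4898556) - 442728*(-1/3172439) = 2865727*(-1/4898556) + 442728/3172439 = -2865727/4898556 + 442728/3172439 = -6922616197385/15540370098084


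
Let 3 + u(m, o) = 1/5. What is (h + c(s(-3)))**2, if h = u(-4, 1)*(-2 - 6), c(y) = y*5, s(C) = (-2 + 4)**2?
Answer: 44944/25 ≈ 1797.8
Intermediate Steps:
u(m, o) = -14/5 (u(m, o) = -3 + 1/5 = -14/5)
s(C) = 4 (s(C) = 2**2 = 4)
c(y) = 5*y
h = 112/5 (h = -14*(-2 - 6)/5 = -14/5*(-8) = 112/5 ≈ 22.400)
(h + c(s(-3)))**2 = (112/5 + 5*4)**2 = (112/5 + 20)**2 = (212/5)**2 = 44944/25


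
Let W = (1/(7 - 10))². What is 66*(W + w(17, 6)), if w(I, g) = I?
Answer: 3388/3 ≈ 1129.3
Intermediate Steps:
W = ⅑ (W = (1/(-3))² = (-⅓)² = ⅑ ≈ 0.11111)
66*(W + w(17, 6)) = 66*(⅑ + 17) = 66*(154/9) = 3388/3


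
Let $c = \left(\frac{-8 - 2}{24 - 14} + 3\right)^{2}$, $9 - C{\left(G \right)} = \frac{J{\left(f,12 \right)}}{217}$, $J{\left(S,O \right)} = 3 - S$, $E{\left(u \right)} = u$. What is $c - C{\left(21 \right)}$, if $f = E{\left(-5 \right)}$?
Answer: $- \frac{1077}{217} \approx -4.9631$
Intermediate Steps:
$f = -5$
$C{\left(G \right)} = \frac{1945}{217}$ ($C{\left(G \right)} = 9 - \frac{3 - -5}{217} = 9 - \left(3 + 5\right) \frac{1}{217} = 9 - 8 \cdot \frac{1}{217} = 9 - \frac{8}{217} = \frac{1945}{217}$)
$c = 4$ ($c = \left(- \frac{10}{10} + 3\right)^{2} = \left(\left(-10\right) \frac{1}{10} + 3\right)^{2} = \left(-1 + 3\right)^{2} = 2^{2} = 4$)
$c - C{\left(21 \right)} = 4 - \frac{1945}{217} = - \frac{1077}{217}$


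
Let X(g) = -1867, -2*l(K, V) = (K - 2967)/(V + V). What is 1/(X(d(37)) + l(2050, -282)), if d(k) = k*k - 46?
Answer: -1128/2106893 ≈ -0.00053539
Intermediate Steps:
d(k) = -46 + k**2 (d(k) = k**2 - 46 = -46 + k**2)
l(K, V) = -(-2967 + K)/(4*V) (l(K, V) = -(K - 2967)/(2*(V + V)) = -(-2967 + K)/(2*(2*V)) = -(-2967 + K)*1/(2*V)/2 = -(-2967 + K)/(4*V))
1/(X(d(37)) + l(2050, -282)) = 1/(-1867 + (1/4)*(2967 - 1*2050)/(-282)) = 1/(-1867 + (1/4)*(-1/282)*(2967 - 2050)) = 1/(-1867 + (1/4)*(-1/282)*917) = 1/(-1867 - 917/1128) = 1/(-2106893/1128) = -1128/2106893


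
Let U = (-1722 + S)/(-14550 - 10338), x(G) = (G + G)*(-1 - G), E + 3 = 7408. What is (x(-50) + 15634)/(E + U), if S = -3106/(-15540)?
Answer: 2075738343840/1431990501187 ≈ 1.4495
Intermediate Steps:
S = 1553/7770 (S = -3106*(-1/15540) = 1553/7770 ≈ 0.19987)
E = 7405 (E = -3 + 7408 = 7405)
x(G) = 2*G*(-1 - G) (x(G) = (2*G)*(-1 - G) = 2*G*(-1 - G))
U = 13378387/193379760 (U = (-1722 + 1553/7770)/(-14550 - 10338) = -13378387/7770/(-24888) = -13378387/7770*(-1/24888) = 13378387/193379760 ≈ 0.069182)
(x(-50) + 15634)/(E + U) = (-2*(-50)*(1 - 50) + 15634)/(7405 + 13378387/193379760) = (-2*(-50)*(-49) + 15634)/(1431990501187/193379760) = (-4900 + 15634)*(193379760/1431990501187) = 10734*(193379760/1431990501187) = 2075738343840/1431990501187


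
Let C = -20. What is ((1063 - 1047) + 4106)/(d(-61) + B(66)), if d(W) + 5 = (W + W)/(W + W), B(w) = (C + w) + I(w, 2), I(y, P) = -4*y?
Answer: -687/37 ≈ -18.568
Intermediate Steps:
B(w) = -20 - 3*w (B(w) = (-20 + w) - 4*w = -20 - 3*w)
d(W) = -4 (d(W) = -5 + (W + W)/(W + W) = -5 + (2*W)/((2*W)) = -5 + (2*W)*(1/(2*W)) = -5 + 1 = -4)
((1063 - 1047) + 4106)/(d(-61) + B(66)) = ((1063 - 1047) + 4106)/(-4 + (-20 - 3*66)) = (16 + 4106)/(-4 + (-20 - 198)) = 4122/(-4 - 218) = 4122/(-222) = 4122*(-1/222) = -687/37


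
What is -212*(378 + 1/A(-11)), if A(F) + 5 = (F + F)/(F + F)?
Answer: -80083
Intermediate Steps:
A(F) = -4 (A(F) = -5 + (F + F)/(F + F) = -5 + (2*F)/((2*F)) = -5 + (2*F)*(1/(2*F)) = -5 + 1 = -4)
-212*(378 + 1/A(-11)) = -212*(378 + 1/(-4)) = -212*(378 - ¼) = -212*1511/4 = -80083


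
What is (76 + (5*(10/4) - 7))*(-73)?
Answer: -11899/2 ≈ -5949.5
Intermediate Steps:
(76 + (5*(10/4) - 7))*(-73) = (76 + (5*(10*(¼)) - 7))*(-73) = (76 + (5*(5/2) - 7))*(-73) = (76 + (25/2 - 7))*(-73) = (76 + 11/2)*(-73) = (163/2)*(-73) = -11899/2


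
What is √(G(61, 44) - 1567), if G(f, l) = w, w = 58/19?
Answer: I*√564585/19 ≈ 39.547*I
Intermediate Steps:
w = 58/19 (w = 58*(1/19) = 58/19 ≈ 3.0526)
G(f, l) = 58/19
√(G(61, 44) - 1567) = √(58/19 - 1567) = √(-29715/19) = I*√564585/19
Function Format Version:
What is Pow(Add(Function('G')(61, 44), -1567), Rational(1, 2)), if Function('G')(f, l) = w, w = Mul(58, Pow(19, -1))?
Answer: Mul(Rational(1, 19), I, Pow(564585, Rational(1, 2))) ≈ Mul(39.547, I)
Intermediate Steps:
w = Rational(58, 19) (w = Mul(58, Rational(1, 19)) = Rational(58, 19) ≈ 3.0526)
Function('G')(f, l) = Rational(58, 19)
Pow(Add(Function('G')(61, 44), -1567), Rational(1, 2)) = Pow(Add(Rational(58, 19), -1567), Rational(1, 2)) = Pow(Rational(-29715, 19), Rational(1, 2)) = Mul(Rational(1, 19), I, Pow(564585, Rational(1, 2)))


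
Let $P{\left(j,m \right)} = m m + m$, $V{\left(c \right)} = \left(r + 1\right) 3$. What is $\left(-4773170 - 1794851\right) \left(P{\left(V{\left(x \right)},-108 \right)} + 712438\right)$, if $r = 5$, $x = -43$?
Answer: $-4755207795874$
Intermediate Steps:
$V{\left(c \right)} = 18$ ($V{\left(c \right)} = \left(5 + 1\right) 3 = 6 \cdot 3 = 18$)
$P{\left(j,m \right)} = m + m^{2}$ ($P{\left(j,m \right)} = m^{2} + m = m + m^{2}$)
$\left(-4773170 - 1794851\right) \left(P{\left(V{\left(x \right)},-108 \right)} + 712438\right) = \left(-4773170 - 1794851\right) \left(- 108 \left(1 - 108\right) + 712438\right) = - 6568021 \left(\left(-108\right) \left(-107\right) + 712438\right) = - 6568021 \left(11556 + 712438\right) = \left(-6568021\right) 723994 = -4755207795874$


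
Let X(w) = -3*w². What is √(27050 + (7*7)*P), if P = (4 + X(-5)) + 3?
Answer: √23718 ≈ 154.01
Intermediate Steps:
P = -68 (P = (4 - 3*(-5)²) + 3 = (4 - 3*25) + 3 = (4 - 75) + 3 = -71 + 3 = -68)
√(27050 + (7*7)*P) = √(27050 + (7*7)*(-68)) = √(27050 + 49*(-68)) = √(27050 - 3332) = √23718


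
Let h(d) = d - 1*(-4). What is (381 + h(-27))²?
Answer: 128164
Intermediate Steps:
h(d) = 4 + d (h(d) = d + 4 = 4 + d)
(381 + h(-27))² = (381 + (4 - 27))² = (381 - 23)² = 358² = 128164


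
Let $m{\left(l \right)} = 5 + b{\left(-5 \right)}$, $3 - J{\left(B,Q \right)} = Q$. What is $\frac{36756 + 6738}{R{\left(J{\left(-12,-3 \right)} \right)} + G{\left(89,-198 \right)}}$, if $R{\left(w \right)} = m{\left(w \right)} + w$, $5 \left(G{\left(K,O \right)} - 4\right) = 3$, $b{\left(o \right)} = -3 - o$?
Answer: $\frac{9885}{4} \approx 2471.3$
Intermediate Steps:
$G{\left(K,O \right)} = \frac{23}{5}$ ($G{\left(K,O \right)} = 4 + \frac{1}{5} \cdot 3 = 4 + \frac{3}{5} = \frac{23}{5}$)
$J{\left(B,Q \right)} = 3 - Q$
$m{\left(l \right)} = 7$ ($m{\left(l \right)} = 5 - -2 = 5 + \left(-3 + 5\right) = 5 + 2 = 7$)
$R{\left(w \right)} = 7 + w$
$\frac{36756 + 6738}{R{\left(J{\left(-12,-3 \right)} \right)} + G{\left(89,-198 \right)}} = \frac{36756 + 6738}{\left(7 + \left(3 - -3\right)\right) + \frac{23}{5}} = \frac{43494}{\left(7 + \left(3 + 3\right)\right) + \frac{23}{5}} = \frac{43494}{\left(7 + 6\right) + \frac{23}{5}} = \frac{43494}{13 + \frac{23}{5}} = \frac{43494}{\frac{88}{5}} = 43494 \cdot \frac{5}{88} = \frac{9885}{4}$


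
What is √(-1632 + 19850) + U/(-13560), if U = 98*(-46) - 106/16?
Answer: 12039/36160 + √18218 ≈ 135.31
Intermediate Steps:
U = -36117/8 (U = -4508 - 106*1/16 = -4508 - 53/8 = -36117/8 ≈ -4514.6)
√(-1632 + 19850) + U/(-13560) = √(-1632 + 19850) - 36117/8/(-13560) = √18218 - 36117/8*(-1/13560) = √18218 + 12039/36160 = 12039/36160 + √18218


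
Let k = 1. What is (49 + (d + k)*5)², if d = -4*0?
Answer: 2916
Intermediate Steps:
d = 0
(49 + (d + k)*5)² = (49 + (0 + 1)*5)² = (49 + 1*5)² = (49 + 5)² = 54² = 2916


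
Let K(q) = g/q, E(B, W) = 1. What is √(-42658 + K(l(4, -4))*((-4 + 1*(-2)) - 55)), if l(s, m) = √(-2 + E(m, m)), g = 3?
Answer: √(-42658 + 183*I) ≈ 0.443 + 206.54*I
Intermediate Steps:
l(s, m) = I (l(s, m) = √(-2 + 1) = √(-1) = I)
K(q) = 3/q
√(-42658 + K(l(4, -4))*((-4 + 1*(-2)) - 55)) = √(-42658 + (3/I)*((-4 + 1*(-2)) - 55)) = √(-42658 + (3*(-I))*((-4 - 2) - 55)) = √(-42658 + (-3*I)*(-6 - 55)) = √(-42658 - 3*I*(-61)) = √(-42658 + 183*I)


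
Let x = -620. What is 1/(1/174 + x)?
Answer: -174/107879 ≈ -0.0016129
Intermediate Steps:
1/(1/174 + x) = 1/(1/174 - 620) = 1/(-107879/174) = -174/107879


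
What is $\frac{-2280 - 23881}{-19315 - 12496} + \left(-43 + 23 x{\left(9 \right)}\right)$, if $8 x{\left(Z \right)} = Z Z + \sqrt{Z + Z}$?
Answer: $\frac{48530197}{254488} + \frac{69 \sqrt{2}}{8} \approx 202.9$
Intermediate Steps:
$x{\left(Z \right)} = \frac{Z^{2}}{8} + \frac{\sqrt{2} \sqrt{Z}}{8}$ ($x{\left(Z \right)} = \frac{Z Z + \sqrt{Z + Z}}{8} = \frac{Z^{2} + \sqrt{2 Z}}{8} = \frac{Z^{2} + \sqrt{2} \sqrt{Z}}{8} = \frac{Z^{2}}{8} + \frac{\sqrt{2} \sqrt{Z}}{8}$)
$\frac{-2280 - 23881}{-19315 - 12496} + \left(-43 + 23 x{\left(9 \right)}\right) = \frac{-2280 - 23881}{-19315 - 12496} - \left(43 - 23 \left(\frac{9^{2}}{8} + \frac{\sqrt{2} \sqrt{9}}{8}\right)\right) = - \frac{26161}{-31811} - \left(43 - 23 \left(\frac{1}{8} \cdot 81 + \frac{1}{8} \sqrt{2} \cdot 3\right)\right) = \left(-26161\right) \left(- \frac{1}{31811}\right) - \left(43 - 23 \left(\frac{81}{8} + \frac{3 \sqrt{2}}{8}\right)\right) = \frac{26161}{31811} + \left(-43 + \left(\frac{1863}{8} + \frac{69 \sqrt{2}}{8}\right)\right) = \frac{26161}{31811} + \left(\frac{1519}{8} + \frac{69 \sqrt{2}}{8}\right) = \frac{48530197}{254488} + \frac{69 \sqrt{2}}{8}$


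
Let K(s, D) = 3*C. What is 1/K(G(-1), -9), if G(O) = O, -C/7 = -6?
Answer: 1/126 ≈ 0.0079365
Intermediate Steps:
C = 42 (C = -7*(-6) = 42)
K(s, D) = 126 (K(s, D) = 3*42 = 126)
1/K(G(-1), -9) = 1/126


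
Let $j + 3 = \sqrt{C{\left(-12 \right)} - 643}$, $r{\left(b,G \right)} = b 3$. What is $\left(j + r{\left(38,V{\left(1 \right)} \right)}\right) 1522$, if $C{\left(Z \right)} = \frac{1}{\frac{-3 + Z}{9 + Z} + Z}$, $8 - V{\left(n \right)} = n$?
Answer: $168942 + \frac{1522 i \sqrt{31514}}{7} \approx 1.6894 \cdot 10^{5} + 38598.0 i$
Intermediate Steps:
$V{\left(n \right)} = 8 - n$
$r{\left(b,G \right)} = 3 b$
$C{\left(Z \right)} = \frac{1}{Z + \frac{-3 + Z}{9 + Z}}$ ($C{\left(Z \right)} = \frac{1}{\frac{-3 + Z}{9 + Z} + Z} = \frac{1}{Z + \frac{-3 + Z}{9 + Z}}$)
$j = -3 + \frac{i \sqrt{31514}}{7}$ ($j = -3 + \sqrt{\frac{9 - 12}{-3 + \left(-12\right)^{2} + 10 \left(-12\right)} - 643} = -3 + \sqrt{\frac{1}{-3 + 144 - 120} \left(-3\right) - 643} = -3 + \sqrt{\frac{1}{21} \left(-3\right) - 643} = -3 + \sqrt{- \frac{1}{7} - 643} = -3 + \sqrt{- \frac{4502}{7}} = -3 + \frac{i \sqrt{31514}}{7} \approx -3.0 + 25.36 i$)
$\left(j + r{\left(38,V{\left(1 \right)} \right)}\right) 1522 = \left(\left(-3 + \frac{i \sqrt{31514}}{7}\right) + 3 \cdot 38\right) 1522 = \left(\left(-3 + \frac{i \sqrt{31514}}{7}\right) + 114\right) 1522 = \left(111 + \frac{i \sqrt{31514}}{7}\right) 1522 = 168942 + \frac{1522 i \sqrt{31514}}{7}$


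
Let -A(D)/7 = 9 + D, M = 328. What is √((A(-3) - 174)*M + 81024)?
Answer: 8*√159 ≈ 100.88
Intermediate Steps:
A(D) = -63 - 7*D (A(D) = -7*(9 + D) = -63 - 7*D)
√((A(-3) - 174)*M + 81024) = √(((-63 - 7*(-3)) - 174)*328 + 81024) = √(((-63 + 21) - 174)*328 + 81024) = √((-42 - 174)*328 + 81024) = √(-216*328 + 81024) = √(-70848 + 81024) = √10176 = 8*√159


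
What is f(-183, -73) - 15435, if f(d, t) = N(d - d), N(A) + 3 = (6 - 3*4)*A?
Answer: -15438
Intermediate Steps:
N(A) = -3 - 6*A (N(A) = -3 + (6 - 3*4)*A = -3 + (6 - 12)*A = -3 - 6*A)
f(d, t) = -3 (f(d, t) = -3 - 6*(d - d) = -3 - 6*0 = -3 + 0 = -3)
f(-183, -73) - 15435 = -3 - 15435 = -15438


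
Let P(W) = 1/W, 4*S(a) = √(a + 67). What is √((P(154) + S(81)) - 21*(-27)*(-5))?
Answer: √(-67234706 + 11858*√37)/154 ≈ 53.216*I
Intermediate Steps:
S(a) = √(67 + a)/4 (S(a) = √(a + 67)/4 = √(67 + a)/4)
√((P(154) + S(81)) - 21*(-27)*(-5)) = √((1/154 + √(67 + 81)/4) - 21*(-27)*(-5)) = √((1/154 + √148/4) + 567*(-5)) = √((1/154 + (2*√37)/4) - 2835) = √((1/154 + √37/2) - 2835) = √(-436589/154 + √37/2)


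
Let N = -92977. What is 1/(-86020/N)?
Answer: 92977/86020 ≈ 1.0809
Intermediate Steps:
1/(-86020/N) = 1/(-86020/(-92977)) = 1/(-86020*(-1/92977)) = 1/(86020/92977) = 92977/86020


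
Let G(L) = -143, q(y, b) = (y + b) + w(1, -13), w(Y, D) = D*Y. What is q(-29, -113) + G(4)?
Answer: -298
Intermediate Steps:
q(y, b) = -13 + b + y (q(y, b) = (y + b) - 13*1 = (b + y) - 13 = -13 + b + y)
q(-29, -113) + G(4) = (-13 - 113 - 29) - 143 = -155 - 143 = -298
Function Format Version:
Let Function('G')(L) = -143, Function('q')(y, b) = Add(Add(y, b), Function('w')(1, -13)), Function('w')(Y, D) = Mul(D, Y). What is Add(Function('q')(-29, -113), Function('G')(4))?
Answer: -298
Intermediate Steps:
Function('q')(y, b) = Add(-13, b, y) (Function('q')(y, b) = Add(Add(y, b), Mul(-13, 1)) = Add(Add(b, y), -13) = Add(-13, b, y))
Add(Function('q')(-29, -113), Function('G')(4)) = Add(Add(-13, -113, -29), -143) = Add(-155, -143) = -298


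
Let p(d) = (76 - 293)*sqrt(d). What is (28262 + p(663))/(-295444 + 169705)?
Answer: -28262/125739 + 217*sqrt(663)/125739 ≈ -0.18033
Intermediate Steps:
p(d) = -217*sqrt(d)
(28262 + p(663))/(-295444 + 169705) = (28262 - 217*sqrt(663))/(-295444 + 169705) = (28262 - 217*sqrt(663))/(-125739) = (28262 - 217*sqrt(663))*(-1/125739) = -28262/125739 + 217*sqrt(663)/125739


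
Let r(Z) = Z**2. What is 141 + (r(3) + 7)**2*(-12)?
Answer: -2931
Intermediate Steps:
141 + (r(3) + 7)**2*(-12) = 141 + (3**2 + 7)**2*(-12) = 141 + (9 + 7)**2*(-12) = 141 + 16**2*(-12) = 141 + 256*(-12) = 141 - 3072 = -2931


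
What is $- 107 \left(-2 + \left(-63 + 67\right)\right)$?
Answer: $-214$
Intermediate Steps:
$- 107 \left(-2 + \left(-63 + 67\right)\right) = - 107 \left(-2 + 4\right) = \left(-107\right) 2 = -214$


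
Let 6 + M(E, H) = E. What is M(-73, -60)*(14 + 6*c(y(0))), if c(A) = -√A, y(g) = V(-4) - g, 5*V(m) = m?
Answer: -1106 + 948*I*√5/5 ≈ -1106.0 + 423.96*I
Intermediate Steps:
M(E, H) = -6 + E
V(m) = m/5
y(g) = -⅘ - g (y(g) = (⅕)*(-4) - g = -⅘ - g)
M(-73, -60)*(14 + 6*c(y(0))) = (-6 - 73)*(14 + 6*(-√(-⅘ - 1*0))) = -79*(14 + 6*(-√(-⅘ + 0))) = -79*(14 + 6*(-√(-⅘))) = -79*(14 + 6*(-2*I*√5/5)) = -79*(14 - 12*I*√5/5) = -1106 + 948*I*√5/5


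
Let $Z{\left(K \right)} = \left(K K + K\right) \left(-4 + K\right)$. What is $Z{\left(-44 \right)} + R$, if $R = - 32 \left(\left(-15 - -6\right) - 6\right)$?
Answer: $-90336$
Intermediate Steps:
$Z{\left(K \right)} = \left(-4 + K\right) \left(K + K^{2}\right)$ ($Z{\left(K \right)} = \left(K^{2} + K\right) \left(-4 + K\right) = \left(K + K^{2}\right) \left(-4 + K\right) = \left(-4 + K\right) \left(K + K^{2}\right)$)
$R = 480$ ($R = - 32 \left(\left(-15 + 6\right) - 6\right) = - 32 \left(-9 - 6\right) = \left(-32\right) \left(-15\right) = 480$)
$Z{\left(-44 \right)} + R = - 44 \left(-4 + \left(-44\right)^{2} - -132\right) + 480 = - 44 \left(-4 + 1936 + 132\right) + 480 = \left(-44\right) 2064 + 480 = -90816 + 480 = -90336$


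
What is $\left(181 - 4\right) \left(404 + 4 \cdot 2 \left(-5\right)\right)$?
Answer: $64428$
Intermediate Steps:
$\left(181 - 4\right) \left(404 + 4 \cdot 2 \left(-5\right)\right) = 177 \left(404 + 8 \left(-5\right)\right) = 177 \left(404 - 40\right) = 177 \cdot 364 = 64428$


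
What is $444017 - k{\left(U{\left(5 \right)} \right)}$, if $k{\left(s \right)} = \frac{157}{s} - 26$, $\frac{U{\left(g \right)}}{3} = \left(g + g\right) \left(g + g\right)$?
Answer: $\frac{133212743}{300} \approx 4.4404 \cdot 10^{5}$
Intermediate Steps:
$U{\left(g \right)} = 12 g^{2}$ ($U{\left(g \right)} = 3 \left(g + g\right) \left(g + g\right) = 3 \cdot 2 g 2 g = 3 \cdot 4 g^{2} = 12 g^{2}$)
$k{\left(s \right)} = -26 + \frac{157}{s}$ ($k{\left(s \right)} = \frac{157}{s} - 26 = -26 + \frac{157}{s}$)
$444017 - k{\left(U{\left(5 \right)} \right)} = 444017 - \left(-26 + \frac{157}{12 \cdot 5^{2}}\right) = 444017 - \left(-26 + \frac{157}{12 \cdot 25}\right) = 444017 - \left(-26 + \frac{157}{300}\right) = 444017 - - \frac{7643}{300} = 444017 + \frac{7643}{300} = \frac{133212743}{300}$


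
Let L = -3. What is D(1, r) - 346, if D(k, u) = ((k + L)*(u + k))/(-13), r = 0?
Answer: -4496/13 ≈ -345.85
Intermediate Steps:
D(k, u) = -(-3 + k)*(k + u)/13 (D(k, u) = ((k - 3)*(u + k))/(-13) = ((-3 + k)*(k + u))*(-1/13) = -(-3 + k)*(k + u)/13)
D(1, r) - 346 = (-1/13*1² + (3/13)*1 + (3/13)*0 - 1/13*1*0) - 346 = (-1/13*1 + 3/13 + 0 + 0) - 346 = (-1/13 + 3/13 + 0 + 0) - 346 = 2/13 - 346 = -4496/13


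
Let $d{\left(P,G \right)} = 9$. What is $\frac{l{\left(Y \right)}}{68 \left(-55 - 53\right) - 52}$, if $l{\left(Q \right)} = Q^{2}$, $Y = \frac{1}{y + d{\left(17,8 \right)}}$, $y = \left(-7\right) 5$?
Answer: $- \frac{1}{4999696} \approx -2.0001 \cdot 10^{-7}$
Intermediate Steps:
$y = -35$
$Y = - \frac{1}{26}$ ($Y = \frac{1}{-35 + 9} = \frac{1}{-26} = - \frac{1}{26} \approx -0.038462$)
$\frac{l{\left(Y \right)}}{68 \left(-55 - 53\right) - 52} = \frac{\left(- \frac{1}{26}\right)^{2}}{68 \left(-55 - 53\right) - 52} = \frac{1}{676 \left(68 \left(-55 - 53\right) - 52\right)} = \frac{1}{676 \left(68 \left(-108\right) - 52\right)} = \frac{1}{676 \left(-7344 - 52\right)} = \frac{1}{676 \left(-7396\right)} = \frac{1}{676} \left(- \frac{1}{7396}\right) = - \frac{1}{4999696}$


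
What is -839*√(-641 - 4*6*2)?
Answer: -839*I*√689 ≈ -22023.0*I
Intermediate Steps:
-839*√(-641 - 4*6*2) = -839*√(-641 - 24*2) = -839*√(-641 - 48) = -839*I*√689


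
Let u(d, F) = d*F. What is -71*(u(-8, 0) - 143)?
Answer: 10153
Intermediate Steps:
u(d, F) = F*d
-71*(u(-8, 0) - 143) = -71*(0*(-8) - 143) = -71*(0 - 143) = -71*(-143) = 10153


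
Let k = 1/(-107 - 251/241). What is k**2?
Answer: 58081/677977444 ≈ 8.5668e-5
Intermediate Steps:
k = -241/26038 (k = 1/(-107 - 251*1/241) = 1/(-107 - 251/241) = 1/(-26038/241) = -241/26038 ≈ -0.0092557)
k**2 = (-241/26038)**2 = 58081/677977444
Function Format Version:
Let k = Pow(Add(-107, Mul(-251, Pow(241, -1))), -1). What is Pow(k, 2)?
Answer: Rational(58081, 677977444) ≈ 8.5668e-5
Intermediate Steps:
k = Rational(-241, 26038) (k = Pow(Add(-107, Mul(-251, Rational(1, 241))), -1) = Pow(Add(-107, Rational(-251, 241)), -1) = Pow(Rational(-26038, 241), -1) = Rational(-241, 26038) ≈ -0.0092557)
Pow(k, 2) = Pow(Rational(-241, 26038), 2) = Rational(58081, 677977444)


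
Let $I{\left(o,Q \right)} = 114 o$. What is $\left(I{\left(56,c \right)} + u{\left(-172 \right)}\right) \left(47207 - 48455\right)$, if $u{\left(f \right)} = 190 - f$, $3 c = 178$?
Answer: $-8419008$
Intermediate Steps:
$c = \frac{178}{3}$ ($c = \frac{1}{3} \cdot 178 = \frac{178}{3} \approx 59.333$)
$\left(I{\left(56,c \right)} + u{\left(-172 \right)}\right) \left(47207 - 48455\right) = \left(114 \cdot 56 + \left(190 - -172\right)\right) \left(47207 - 48455\right) = \left(6384 + \left(190 + 172\right)\right) \left(-1248\right) = \left(6384 + 362\right) \left(-1248\right) = 6746 \left(-1248\right) = -8419008$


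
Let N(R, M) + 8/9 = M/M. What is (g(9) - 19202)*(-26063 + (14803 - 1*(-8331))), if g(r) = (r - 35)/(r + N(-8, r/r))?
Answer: 2306291671/41 ≈ 5.6251e+7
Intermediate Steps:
N(R, M) = ⅑ (N(R, M) = -8/9 + M/M = -8/9 + 1 = ⅑)
g(r) = (-35 + r)/(⅑ + r) (g(r) = (r - 35)/(r + ⅑) = (-35 + r)/(⅑ + r))
(g(9) - 19202)*(-26063 + (14803 - 1*(-8331))) = (9*(-35 + 9)/(1 + 9*9) - 19202)*(-26063 + (14803 - 1*(-8331))) = (9*(-26)/(1 + 81) - 19202)*(-26063 + (14803 + 8331)) = (9*(-26)/82 - 19202)*(-26063 + 23134) = (9*(1/82)*(-26) - 19202)*(-2929) = (-117/41 - 19202)*(-2929) = -787399/41*(-2929) = 2306291671/41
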